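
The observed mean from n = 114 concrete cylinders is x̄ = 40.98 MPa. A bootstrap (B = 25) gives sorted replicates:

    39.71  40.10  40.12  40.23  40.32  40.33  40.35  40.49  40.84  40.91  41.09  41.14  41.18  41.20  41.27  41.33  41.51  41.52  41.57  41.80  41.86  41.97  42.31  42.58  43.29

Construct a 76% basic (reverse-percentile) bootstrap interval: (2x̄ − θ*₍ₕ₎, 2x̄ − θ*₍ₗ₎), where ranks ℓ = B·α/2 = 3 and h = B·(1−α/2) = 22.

(39.99, 41.84)

Percentile endpoints at ranks 3 and 22: θ*₍3₎ = 40.12, θ*₍22₎ = 41.97.
Basic interval reflects these around x̄:
  lower = 2 × 40.98 − 41.97 = 39.99
  upper = 2 × 40.98 − 40.12 = 41.84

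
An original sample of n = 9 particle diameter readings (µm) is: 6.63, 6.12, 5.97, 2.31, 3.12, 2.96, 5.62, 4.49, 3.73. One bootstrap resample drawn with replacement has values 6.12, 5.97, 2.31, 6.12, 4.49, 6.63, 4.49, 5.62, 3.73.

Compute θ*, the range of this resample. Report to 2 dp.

Range = 6.63 − 2.31 = 4.32

θ* = 4.32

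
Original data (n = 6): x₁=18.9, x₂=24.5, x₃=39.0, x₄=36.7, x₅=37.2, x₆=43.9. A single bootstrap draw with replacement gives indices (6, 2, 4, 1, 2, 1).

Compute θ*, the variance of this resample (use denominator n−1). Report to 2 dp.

Resample values: 43.9, 24.5, 36.7, 18.9, 24.5, 18.9.
Mean = 27.9000; sum of squared deviations = 518.5600
s² = 518.5600 / 5 = 103.7120

θ* = 103.71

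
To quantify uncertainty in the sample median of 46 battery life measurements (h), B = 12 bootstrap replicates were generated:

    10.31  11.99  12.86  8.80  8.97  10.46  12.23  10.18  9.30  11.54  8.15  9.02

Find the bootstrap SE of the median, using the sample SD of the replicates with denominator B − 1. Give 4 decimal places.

Bootstrap SE is the standard deviation of the 12 replicate medians.
Mean of replicates: (10.31 + 11.99 + 12.86 + 8.80 + 8.97 + 10.46 + 12.23 + 10.18 + 9.30 + 11.54 + 8.15 + 9.02) / 12 = 123.81000 / 12 = 10.31750
Sum of squared deviations: (−0.00750)² + (+1.67250)² + (+2.54250)² + (−1.51750)² + (−1.34750)² + (+0.14250)² + (+1.91250)² + (−0.13750)² + (−1.01750)² + (+1.22250)² + (−2.16750)² + (−1.29750)² = 25.98842
Variance = 25.98842 / 11 = 2.36258
SE* = √2.36258

SE* = 1.5371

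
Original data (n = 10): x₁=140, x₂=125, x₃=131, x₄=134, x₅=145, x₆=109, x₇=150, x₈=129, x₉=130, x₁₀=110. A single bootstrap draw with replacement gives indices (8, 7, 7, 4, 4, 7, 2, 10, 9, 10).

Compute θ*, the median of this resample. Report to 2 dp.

θ* = 132.00

Resample values: 129, 150, 150, 134, 134, 150, 125, 110, 130, 110.
Sorted: 110, 110, 125, 129, 130, 134, 134, 150, 150, 150
Median = average of the two middle values = 132.00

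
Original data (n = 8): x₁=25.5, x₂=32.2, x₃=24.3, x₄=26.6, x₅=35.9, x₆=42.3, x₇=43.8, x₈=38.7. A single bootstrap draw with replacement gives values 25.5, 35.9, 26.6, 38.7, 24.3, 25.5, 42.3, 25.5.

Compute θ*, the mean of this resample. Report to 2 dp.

Mean = (25.5 + 35.9 + 26.6 + 38.7 + 24.3 + 25.5 + 42.3 + 25.5) / 8 = 244.30 / 8 = 30.54

θ* = 30.54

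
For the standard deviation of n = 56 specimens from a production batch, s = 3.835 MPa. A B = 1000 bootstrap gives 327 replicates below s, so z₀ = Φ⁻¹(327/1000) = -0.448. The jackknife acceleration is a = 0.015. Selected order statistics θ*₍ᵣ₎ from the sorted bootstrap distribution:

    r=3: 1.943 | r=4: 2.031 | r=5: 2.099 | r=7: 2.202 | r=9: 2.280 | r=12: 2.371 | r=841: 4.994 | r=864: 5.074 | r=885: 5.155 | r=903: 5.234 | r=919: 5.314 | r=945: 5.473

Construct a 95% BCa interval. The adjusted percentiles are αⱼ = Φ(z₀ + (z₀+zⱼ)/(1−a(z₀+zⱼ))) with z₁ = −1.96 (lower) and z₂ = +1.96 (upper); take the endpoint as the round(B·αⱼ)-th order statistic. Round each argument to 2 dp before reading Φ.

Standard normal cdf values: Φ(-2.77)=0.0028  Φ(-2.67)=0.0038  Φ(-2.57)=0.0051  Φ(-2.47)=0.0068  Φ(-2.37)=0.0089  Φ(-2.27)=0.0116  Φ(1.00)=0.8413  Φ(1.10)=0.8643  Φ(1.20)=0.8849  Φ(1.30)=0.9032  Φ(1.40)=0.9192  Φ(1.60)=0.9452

Lower: z₀ + z₁ = -0.448 + (-1.960) = -2.408; 1 − a(z₀+z₁) = 1 − (0.015)(-2.408) = 1.0361; argument = -0.448 + (-2.408)/1.0361 = -2.7721 → -2.77.
α₁ = Φ(-2.77) = 0.0028; rank = round(1000 × 0.0028) = 3; θ*₍3₎ = 1.943.
Upper: z₀ + z₂ = 1.512; 1 − a(z₀+z₂) = 0.9773; argument = 1.0991 → 1.10; α₂ = 0.8643; rank = 864; θ*₍864₎ = 5.074.

(1.943, 5.074)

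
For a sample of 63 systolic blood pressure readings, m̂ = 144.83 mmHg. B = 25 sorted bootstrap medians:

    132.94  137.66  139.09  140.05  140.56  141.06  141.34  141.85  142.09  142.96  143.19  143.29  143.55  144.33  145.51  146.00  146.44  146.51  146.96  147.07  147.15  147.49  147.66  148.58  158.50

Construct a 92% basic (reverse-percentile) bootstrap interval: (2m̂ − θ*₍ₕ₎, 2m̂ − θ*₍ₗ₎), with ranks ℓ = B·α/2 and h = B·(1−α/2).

Percentile endpoints at ranks 1 and 24: θ*₍1₎ = 132.94, θ*₍24₎ = 148.58.
Basic interval reflects these around m̂:
  lower = 2 × 144.83 − 148.58 = 141.08
  upper = 2 × 144.83 − 132.94 = 156.72

(141.08, 156.72)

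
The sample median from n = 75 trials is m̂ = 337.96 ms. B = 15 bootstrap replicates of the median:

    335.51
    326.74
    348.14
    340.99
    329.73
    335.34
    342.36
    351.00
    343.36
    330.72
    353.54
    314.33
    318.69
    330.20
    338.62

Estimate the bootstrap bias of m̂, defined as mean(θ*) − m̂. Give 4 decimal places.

mean(θ*) = (335.51 + 326.74 + 348.14 + 340.99 + 329.73 + 335.34 + 342.36 + 351.00 + 343.36 + 330.72 + 353.54 + 314.33 + 318.69 + 330.20 + 338.62) / 15 = 335.95133
bias = 335.95133 − 337.96

bias = −2.0087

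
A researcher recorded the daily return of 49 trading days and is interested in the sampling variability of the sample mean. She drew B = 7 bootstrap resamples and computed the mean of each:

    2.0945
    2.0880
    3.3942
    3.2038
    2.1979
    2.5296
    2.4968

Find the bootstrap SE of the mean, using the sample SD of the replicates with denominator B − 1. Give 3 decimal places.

Bootstrap SE is the standard deviation of the 7 replicate means.
Mean of replicates: (2.0945 + 2.0880 + 3.3942 + 3.2038 + 2.1979 + 2.5296 + 2.4968) / 7 = 18.00480 / 7 = 2.57211
Sum of squared deviations: (−0.47761)² + (−0.48411)² + (+0.82209)² + (+0.63169)² + (−0.37421)² + (−0.04251)² + (−0.07531)² = 1.68485
Variance = 1.68485 / 6 = 0.28081
SE* = √0.28081

SE* = 0.530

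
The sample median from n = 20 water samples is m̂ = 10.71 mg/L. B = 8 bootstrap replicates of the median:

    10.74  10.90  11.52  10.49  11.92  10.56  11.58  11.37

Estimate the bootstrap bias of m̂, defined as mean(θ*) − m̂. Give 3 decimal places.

bias = +0.425

mean(θ*) = (10.74 + 10.90 + 11.52 + 10.49 + 11.92 + 10.56 + 11.58 + 11.37) / 8 = 11.1350
bias = 11.1350 − 10.71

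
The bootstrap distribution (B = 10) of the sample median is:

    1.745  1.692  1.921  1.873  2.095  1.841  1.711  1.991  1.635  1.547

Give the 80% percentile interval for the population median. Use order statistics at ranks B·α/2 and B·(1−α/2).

Sorted replicates: 1.547, 1.635, 1.692, 1.711, 1.745, 1.841, 1.873, 1.921, 1.991, 2.095
α = 0.20; lower rank = 10 × 0.100 = 1; upper rank = 10 × 0.900 = 9.
The 1st smallest replicate is 1.547; the 9th is 1.991.

(1.547, 1.991)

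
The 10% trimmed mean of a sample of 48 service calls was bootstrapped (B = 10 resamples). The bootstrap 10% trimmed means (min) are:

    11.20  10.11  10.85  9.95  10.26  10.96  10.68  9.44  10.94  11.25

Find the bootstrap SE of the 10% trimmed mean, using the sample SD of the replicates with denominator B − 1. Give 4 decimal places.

Bootstrap SE is the standard deviation of the 10 replicate 10% trimmed means.
Mean of replicates: (11.20 + 10.11 + 10.85 + 9.95 + 10.26 + 10.96 + 10.68 + 9.44 + 10.94 + 11.25) / 10 = 105.64000 / 10 = 10.56400
Sum of squared deviations: (+0.63600)² + (−0.45400)² + (+0.28600)² + (−0.61400)² + (−0.30400)² + (+0.39600)² + (+0.11600)² + (−1.12400)² + (+0.37600)² + (+0.68600)² = 3.20744
Variance = 3.20744 / 9 = 0.35638
SE* = √0.35638

SE* = 0.5970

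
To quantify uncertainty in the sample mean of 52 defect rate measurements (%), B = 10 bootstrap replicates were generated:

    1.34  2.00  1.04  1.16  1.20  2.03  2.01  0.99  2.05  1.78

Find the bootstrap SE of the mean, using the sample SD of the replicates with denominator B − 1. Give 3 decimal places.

SE* = 0.452

Bootstrap SE is the standard deviation of the 10 replicate means.
Mean of replicates: (1.34 + 2.00 + 1.04 + 1.16 + 1.20 + 2.03 + 2.01 + 0.99 + 2.05 + 1.78) / 10 = 15.6000 / 10 = 1.5600
Sum of squared deviations: (−0.2200)² + (+0.4400)² + (−0.5200)² + (−0.4000)² + (−0.3600)² + (+0.4700)² + (+0.4500)² + (−0.5700)² + (+0.4900)² + (+0.2200)² = 1.8388
Variance = 1.8388 / 9 = 0.2043
SE* = √0.2043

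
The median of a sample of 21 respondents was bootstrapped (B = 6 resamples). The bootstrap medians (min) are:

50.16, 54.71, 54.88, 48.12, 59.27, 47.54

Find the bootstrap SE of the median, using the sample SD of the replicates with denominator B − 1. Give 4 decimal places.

Bootstrap SE is the standard deviation of the 6 replicate medians.
Mean of replicates: (50.16 + 54.71 + 54.88 + 48.12 + 59.27 + 47.54) / 6 = 314.68000 / 6 = 52.44667
Sum of squared deviations: (−2.28667)² + (+2.26333)² + (+2.43333)² + (−4.32667)² + (+6.82333)² + (−4.90667)² = 105.62593
Variance = 105.62593 / 5 = 21.12519
SE* = √21.12519

SE* = 4.5962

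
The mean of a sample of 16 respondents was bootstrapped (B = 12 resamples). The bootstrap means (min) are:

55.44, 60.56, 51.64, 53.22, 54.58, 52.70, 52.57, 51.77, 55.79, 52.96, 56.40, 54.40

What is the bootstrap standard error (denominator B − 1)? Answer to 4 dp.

Bootstrap SE is the standard deviation of the 12 replicate means.
Mean of replicates: (55.44 + 60.56 + 51.64 + 53.22 + 54.58 + 52.70 + 52.57 + 51.77 + 55.79 + 52.96 + 56.40 + 54.40) / 12 = 652.03000 / 12 = 54.33583
Sum of squared deviations: (+1.10417)² + (+6.22417)² + (−2.69583)² + (−1.11583)² + (+0.24417)² + (−1.63583)² + (−1.76583)² + (−2.56583)² + (+1.45417)² + (−1.37583)² + (+2.06417)² + (+0.06417)² = 69.18169
Variance = 69.18169 / 11 = 6.28924
SE* = √6.28924

SE* = 2.5078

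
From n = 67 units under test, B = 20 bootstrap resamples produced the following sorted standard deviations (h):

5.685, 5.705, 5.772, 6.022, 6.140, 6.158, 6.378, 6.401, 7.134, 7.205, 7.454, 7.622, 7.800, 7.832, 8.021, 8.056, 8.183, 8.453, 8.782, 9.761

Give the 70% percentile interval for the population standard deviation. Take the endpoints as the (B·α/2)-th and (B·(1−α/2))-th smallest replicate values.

α = 0.30; lower rank = 20 × 0.150 = 3; upper rank = 20 × 0.850 = 17.
The 3rd smallest replicate is 5.772; the 17th is 8.183.

(5.772, 8.183)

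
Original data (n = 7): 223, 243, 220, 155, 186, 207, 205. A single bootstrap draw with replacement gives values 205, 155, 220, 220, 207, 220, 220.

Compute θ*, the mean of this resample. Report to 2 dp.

Mean = (205 + 155 + 220 + 220 + 207 + 220 + 220) / 7 = 1447.0 / 7 = 206.71

θ* = 206.71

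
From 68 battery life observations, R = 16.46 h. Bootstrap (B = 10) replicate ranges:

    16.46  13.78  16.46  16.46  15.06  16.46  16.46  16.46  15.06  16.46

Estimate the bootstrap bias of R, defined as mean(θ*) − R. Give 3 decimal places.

mean(θ*) = (16.46 + 13.78 + 16.46 + 16.46 + 15.06 + 16.46 + 16.46 + 16.46 + 15.06 + 16.46) / 10 = 15.9120
bias = 15.9120 − 16.46

bias = −0.548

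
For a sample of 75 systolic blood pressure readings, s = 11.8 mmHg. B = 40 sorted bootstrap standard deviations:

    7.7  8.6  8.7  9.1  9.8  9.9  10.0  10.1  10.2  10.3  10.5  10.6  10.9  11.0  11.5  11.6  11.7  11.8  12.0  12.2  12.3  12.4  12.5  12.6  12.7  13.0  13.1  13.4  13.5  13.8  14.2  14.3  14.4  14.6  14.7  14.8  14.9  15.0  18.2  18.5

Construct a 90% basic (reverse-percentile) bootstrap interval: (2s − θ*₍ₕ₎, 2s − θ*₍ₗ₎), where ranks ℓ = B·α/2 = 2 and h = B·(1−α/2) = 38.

Percentile endpoints at ranks 2 and 38: θ*₍2₎ = 8.6, θ*₍38₎ = 15.0.
Basic interval reflects these around s:
  lower = 2 × 11.8 − 15.0 = 8.6
  upper = 2 × 11.8 − 8.6 = 15.0

(8.6, 15.0)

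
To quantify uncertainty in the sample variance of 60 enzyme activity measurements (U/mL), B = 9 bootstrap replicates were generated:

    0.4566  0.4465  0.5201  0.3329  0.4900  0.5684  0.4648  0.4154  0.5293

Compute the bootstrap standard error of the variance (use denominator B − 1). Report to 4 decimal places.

Bootstrap SE is the standard deviation of the 9 replicate variances.
Mean of replicates: (0.4566 + 0.4465 + 0.5201 + 0.3329 + 0.4900 + 0.5684 + 0.4648 + 0.4154 + 0.5293) / 9 = 4.22400 / 9 = 0.46933
Sum of squared deviations: (−0.01273)² + (−0.02283)² + (+0.05077)² + (−0.13643)² + (+0.02067)² + (+0.09907)² + (−0.00453)² + (−0.05393)² + (+0.05997)² = 0.03864
Variance = 0.03864 / 8 = 0.00483
SE* = √0.00483

SE* = 0.0695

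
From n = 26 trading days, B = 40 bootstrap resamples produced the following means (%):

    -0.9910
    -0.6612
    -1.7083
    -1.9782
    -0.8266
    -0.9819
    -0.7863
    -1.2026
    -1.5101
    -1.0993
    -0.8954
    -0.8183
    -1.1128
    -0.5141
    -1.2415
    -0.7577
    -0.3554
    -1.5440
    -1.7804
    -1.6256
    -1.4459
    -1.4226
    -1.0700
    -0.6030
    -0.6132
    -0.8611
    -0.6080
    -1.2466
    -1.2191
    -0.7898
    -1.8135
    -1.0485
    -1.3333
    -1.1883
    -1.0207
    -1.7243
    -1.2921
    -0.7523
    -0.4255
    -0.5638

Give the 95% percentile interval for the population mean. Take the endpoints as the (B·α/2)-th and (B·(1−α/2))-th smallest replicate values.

Sorted replicates: -1.9782, -1.8135, -1.7804, -1.7243, -1.7083, -1.6256, -1.5440, -1.5101, -1.4459, -1.4226, -1.3333, -1.2921, -1.2466, -1.2415, -1.2191, -1.2026, -1.1883, -1.1128, -1.0993, -1.0700, -1.0485, -1.0207, -0.9910, -0.9819, -0.8954, -0.8611, -0.8266, -0.8183, -0.7898, -0.7863, -0.7577, -0.7523, -0.6612, -0.6132, -0.6080, -0.6030, -0.5638, -0.5141, -0.4255, -0.3554
α = 0.05; lower rank = 40 × 0.025 = 1; upper rank = 40 × 0.975 = 39.
The 1st smallest replicate is -1.9782; the 39th is -0.4255.

(-1.9782, -0.4255)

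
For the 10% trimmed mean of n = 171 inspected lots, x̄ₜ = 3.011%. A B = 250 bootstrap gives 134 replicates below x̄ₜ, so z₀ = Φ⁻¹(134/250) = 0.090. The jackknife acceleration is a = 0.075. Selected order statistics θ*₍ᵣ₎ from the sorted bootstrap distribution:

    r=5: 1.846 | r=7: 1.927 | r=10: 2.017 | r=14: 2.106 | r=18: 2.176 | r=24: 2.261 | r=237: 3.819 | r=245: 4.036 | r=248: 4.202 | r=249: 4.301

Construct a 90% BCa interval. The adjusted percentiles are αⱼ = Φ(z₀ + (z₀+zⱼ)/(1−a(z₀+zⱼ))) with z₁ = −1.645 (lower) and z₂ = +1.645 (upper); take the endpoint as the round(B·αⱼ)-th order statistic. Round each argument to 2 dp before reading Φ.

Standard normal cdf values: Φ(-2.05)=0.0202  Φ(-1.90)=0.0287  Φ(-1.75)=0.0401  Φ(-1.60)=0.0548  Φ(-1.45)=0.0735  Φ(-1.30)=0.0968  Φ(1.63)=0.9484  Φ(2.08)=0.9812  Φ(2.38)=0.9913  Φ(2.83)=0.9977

(2.261, 4.036)

Lower: z₀ + z₁ = 0.090 + (-1.645) = -1.555; 1 − a(z₀+z₁) = 1 − (0.075)(-1.555) = 1.1166; argument = 0.090 + (-1.555)/1.1166 = -1.3026 → -1.30.
α₁ = Φ(-1.30) = 0.0968; rank = round(250 × 0.0968) = 24; θ*₍24₎ = 2.261.
Upper: z₀ + z₂ = 1.735; 1 − a(z₀+z₂) = 0.8699; argument = 2.0845 → 2.08; α₂ = 0.9812; rank = 245; θ*₍245₎ = 4.036.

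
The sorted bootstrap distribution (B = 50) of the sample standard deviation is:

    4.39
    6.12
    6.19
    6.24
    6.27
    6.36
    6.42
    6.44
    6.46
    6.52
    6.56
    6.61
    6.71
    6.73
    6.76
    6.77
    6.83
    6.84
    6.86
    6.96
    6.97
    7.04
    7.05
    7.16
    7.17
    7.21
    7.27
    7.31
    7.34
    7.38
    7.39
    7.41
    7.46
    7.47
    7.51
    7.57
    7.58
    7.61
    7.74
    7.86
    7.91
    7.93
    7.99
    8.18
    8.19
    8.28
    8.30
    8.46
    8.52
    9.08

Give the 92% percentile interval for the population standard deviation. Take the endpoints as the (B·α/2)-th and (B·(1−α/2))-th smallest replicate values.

α = 0.08; lower rank = 50 × 0.040 = 2; upper rank = 50 × 0.960 = 48.
The 2nd smallest replicate is 6.12; the 48th is 8.46.

(6.12, 8.46)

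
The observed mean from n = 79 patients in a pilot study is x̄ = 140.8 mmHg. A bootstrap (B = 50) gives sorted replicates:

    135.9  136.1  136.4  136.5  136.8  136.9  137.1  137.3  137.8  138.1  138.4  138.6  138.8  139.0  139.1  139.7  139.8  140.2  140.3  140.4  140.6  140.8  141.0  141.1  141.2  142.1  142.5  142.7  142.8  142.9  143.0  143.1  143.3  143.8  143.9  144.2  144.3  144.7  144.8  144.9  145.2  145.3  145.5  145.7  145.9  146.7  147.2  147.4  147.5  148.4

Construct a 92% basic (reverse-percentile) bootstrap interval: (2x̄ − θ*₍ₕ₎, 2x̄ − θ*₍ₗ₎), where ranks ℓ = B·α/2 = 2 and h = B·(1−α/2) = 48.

(134.2, 145.5)

Percentile endpoints at ranks 2 and 48: θ*₍2₎ = 136.1, θ*₍48₎ = 147.4.
Basic interval reflects these around x̄:
  lower = 2 × 140.8 − 147.4 = 134.2
  upper = 2 × 140.8 − 136.1 = 145.5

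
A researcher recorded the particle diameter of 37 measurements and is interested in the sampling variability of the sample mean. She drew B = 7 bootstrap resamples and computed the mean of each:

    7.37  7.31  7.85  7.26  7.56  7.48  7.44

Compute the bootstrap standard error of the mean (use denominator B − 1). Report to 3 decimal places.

SE* = 0.197

Bootstrap SE is the standard deviation of the 7 replicate means.
Mean of replicates: (7.37 + 7.31 + 7.85 + 7.26 + 7.56 + 7.48 + 7.44) / 7 = 52.2700 / 7 = 7.4671
Sum of squared deviations: (−0.0971)² + (−0.1571)² + (+0.3829)² + (−0.2071)² + (+0.0929)² + (+0.0129)² + (−0.0271)² = 0.2331
Variance = 0.2331 / 6 = 0.0389
SE* = √0.0389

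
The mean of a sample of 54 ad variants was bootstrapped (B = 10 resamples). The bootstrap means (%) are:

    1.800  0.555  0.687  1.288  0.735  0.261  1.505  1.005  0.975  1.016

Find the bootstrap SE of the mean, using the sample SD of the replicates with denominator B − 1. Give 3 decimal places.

Bootstrap SE is the standard deviation of the 10 replicate means.
Mean of replicates: (1.800 + 0.555 + 0.687 + 1.288 + 0.735 + 0.261 + 1.505 + 1.005 + 0.975 + 1.016) / 10 = 9.8270 / 10 = 0.9827
Sum of squared deviations: (+0.8173)² + (−0.4277)² + (−0.2957)² + (+0.3053)² + (−0.2477)² + (−0.7217)² + (+0.5223)² + (+0.0223)² + (−0.0077)² + (+0.0333)² = 1.8882
Variance = 1.8882 / 9 = 0.2098
SE* = √0.2098

SE* = 0.458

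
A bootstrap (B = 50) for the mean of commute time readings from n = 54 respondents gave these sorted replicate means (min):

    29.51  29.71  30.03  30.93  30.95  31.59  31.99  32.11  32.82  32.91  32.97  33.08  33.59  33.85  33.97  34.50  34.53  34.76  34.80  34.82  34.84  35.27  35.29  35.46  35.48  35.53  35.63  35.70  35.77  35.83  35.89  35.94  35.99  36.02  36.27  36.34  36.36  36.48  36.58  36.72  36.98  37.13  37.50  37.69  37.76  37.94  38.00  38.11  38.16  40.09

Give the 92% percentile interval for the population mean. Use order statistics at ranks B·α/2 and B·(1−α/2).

(29.71, 38.11)

α = 0.08; lower rank = 50 × 0.040 = 2; upper rank = 50 × 0.960 = 48.
The 2nd smallest replicate is 29.71; the 48th is 38.11.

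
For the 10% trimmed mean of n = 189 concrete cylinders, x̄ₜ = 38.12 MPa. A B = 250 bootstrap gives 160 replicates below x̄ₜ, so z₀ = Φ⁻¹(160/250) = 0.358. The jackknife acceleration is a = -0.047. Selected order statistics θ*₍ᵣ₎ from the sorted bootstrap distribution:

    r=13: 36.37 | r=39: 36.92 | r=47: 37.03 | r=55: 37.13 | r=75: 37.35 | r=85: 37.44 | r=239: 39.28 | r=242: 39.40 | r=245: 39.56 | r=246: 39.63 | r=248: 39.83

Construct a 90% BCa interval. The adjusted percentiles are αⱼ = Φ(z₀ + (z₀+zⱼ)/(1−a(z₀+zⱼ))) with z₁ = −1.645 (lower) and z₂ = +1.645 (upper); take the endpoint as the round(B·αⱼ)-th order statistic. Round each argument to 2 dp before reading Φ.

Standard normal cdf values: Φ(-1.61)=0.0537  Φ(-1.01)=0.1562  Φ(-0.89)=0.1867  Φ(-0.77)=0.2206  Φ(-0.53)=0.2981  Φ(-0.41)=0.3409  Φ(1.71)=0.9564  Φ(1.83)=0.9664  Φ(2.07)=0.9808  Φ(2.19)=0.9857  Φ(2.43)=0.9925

(36.92, 39.63)

Lower: z₀ + z₁ = 0.358 + (-1.645) = -1.287; 1 − a(z₀+z₁) = 1 − (-0.047)(-1.287) = 0.9395; argument = 0.358 + (-1.287)/0.9395 = -1.0119 → -1.01.
α₁ = Φ(-1.01) = 0.1562; rank = round(250 × 0.1562) = 39; θ*₍39₎ = 36.92.
Upper: z₀ + z₂ = 2.003; 1 − a(z₀+z₂) = 1.0941; argument = 2.1887 → 2.19; α₂ = 0.9857; rank = 246; θ*₍246₎ = 39.63.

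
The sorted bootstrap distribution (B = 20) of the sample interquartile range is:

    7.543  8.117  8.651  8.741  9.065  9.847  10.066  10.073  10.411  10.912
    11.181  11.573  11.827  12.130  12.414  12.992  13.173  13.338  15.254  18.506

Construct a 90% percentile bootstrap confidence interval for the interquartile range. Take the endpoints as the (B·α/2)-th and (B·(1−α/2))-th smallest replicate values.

α = 0.10; lower rank = 20 × 0.050 = 1; upper rank = 20 × 0.950 = 19.
The 1st smallest replicate is 7.543; the 19th is 15.254.

(7.543, 15.254)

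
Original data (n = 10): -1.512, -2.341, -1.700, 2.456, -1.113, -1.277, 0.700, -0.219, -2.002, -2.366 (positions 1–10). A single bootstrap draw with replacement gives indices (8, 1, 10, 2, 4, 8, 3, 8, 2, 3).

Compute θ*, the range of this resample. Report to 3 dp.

Resample values: -0.219, -1.512, -2.366, -2.341, 2.456, -0.219, -1.700, -0.219, -2.341, -1.700.
Range = 2.456 − -2.366 = 4.822

θ* = 4.822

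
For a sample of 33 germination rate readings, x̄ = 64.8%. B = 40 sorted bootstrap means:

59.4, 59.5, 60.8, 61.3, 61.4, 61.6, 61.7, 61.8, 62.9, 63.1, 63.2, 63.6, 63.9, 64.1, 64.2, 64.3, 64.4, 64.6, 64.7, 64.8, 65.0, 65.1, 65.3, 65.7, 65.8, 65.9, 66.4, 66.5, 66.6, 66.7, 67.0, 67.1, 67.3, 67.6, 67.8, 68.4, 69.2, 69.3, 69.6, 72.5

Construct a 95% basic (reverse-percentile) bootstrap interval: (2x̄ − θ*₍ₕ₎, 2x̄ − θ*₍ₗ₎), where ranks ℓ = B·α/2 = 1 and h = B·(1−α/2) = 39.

(60.0, 70.2)

Percentile endpoints at ranks 1 and 39: θ*₍1₎ = 59.4, θ*₍39₎ = 69.6.
Basic interval reflects these around x̄:
  lower = 2 × 64.8 − 69.6 = 60.0
  upper = 2 × 64.8 − 59.4 = 70.2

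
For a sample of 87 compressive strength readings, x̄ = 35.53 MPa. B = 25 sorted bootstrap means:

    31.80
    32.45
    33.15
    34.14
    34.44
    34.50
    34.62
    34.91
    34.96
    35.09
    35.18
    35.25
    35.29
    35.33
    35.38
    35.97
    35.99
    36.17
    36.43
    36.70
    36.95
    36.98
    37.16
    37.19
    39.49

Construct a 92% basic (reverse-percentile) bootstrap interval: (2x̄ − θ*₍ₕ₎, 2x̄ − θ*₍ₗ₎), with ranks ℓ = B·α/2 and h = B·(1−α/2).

Percentile endpoints at ranks 1 and 24: θ*₍1₎ = 31.80, θ*₍24₎ = 37.19.
Basic interval reflects these around x̄:
  lower = 2 × 35.53 − 37.19 = 33.87
  upper = 2 × 35.53 − 31.80 = 39.26

(33.87, 39.26)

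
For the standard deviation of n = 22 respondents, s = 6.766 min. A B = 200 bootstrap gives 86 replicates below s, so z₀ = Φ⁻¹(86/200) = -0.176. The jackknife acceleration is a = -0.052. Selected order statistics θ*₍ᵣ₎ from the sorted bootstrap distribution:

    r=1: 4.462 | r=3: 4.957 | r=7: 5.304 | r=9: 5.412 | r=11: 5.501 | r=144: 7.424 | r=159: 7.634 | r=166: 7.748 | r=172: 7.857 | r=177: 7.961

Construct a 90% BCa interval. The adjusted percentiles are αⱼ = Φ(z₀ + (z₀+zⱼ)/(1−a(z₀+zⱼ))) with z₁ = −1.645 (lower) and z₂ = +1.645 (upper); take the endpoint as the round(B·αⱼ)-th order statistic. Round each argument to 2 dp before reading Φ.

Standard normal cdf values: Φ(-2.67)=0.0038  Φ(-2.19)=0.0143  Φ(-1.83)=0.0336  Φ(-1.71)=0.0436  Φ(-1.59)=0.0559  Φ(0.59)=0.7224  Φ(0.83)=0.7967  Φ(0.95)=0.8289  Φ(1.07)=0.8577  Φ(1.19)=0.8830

(4.957, 7.961)

Lower: z₀ + z₁ = -0.176 + (-1.645) = -1.821; 1 − a(z₀+z₁) = 1 − (-0.052)(-1.821) = 0.9053; argument = -0.176 + (-1.821)/0.9053 = -2.1875 → -2.19.
α₁ = Φ(-2.19) = 0.0143; rank = round(200 × 0.0143) = 3; θ*₍3₎ = 4.957.
Upper: z₀ + z₂ = 1.469; 1 − a(z₀+z₂) = 1.0764; argument = 1.1887 → 1.19; α₂ = 0.8830; rank = 177; θ*₍177₎ = 7.961.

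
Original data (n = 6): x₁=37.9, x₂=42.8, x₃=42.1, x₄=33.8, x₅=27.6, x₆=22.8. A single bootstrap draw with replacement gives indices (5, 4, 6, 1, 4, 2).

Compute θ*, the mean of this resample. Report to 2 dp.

Resample values: 27.6, 33.8, 22.8, 37.9, 33.8, 42.8.
Mean = (27.6 + 33.8 + 22.8 + 37.9 + 33.8 + 42.8) / 6 = 198.70 / 6 = 33.12

θ* = 33.12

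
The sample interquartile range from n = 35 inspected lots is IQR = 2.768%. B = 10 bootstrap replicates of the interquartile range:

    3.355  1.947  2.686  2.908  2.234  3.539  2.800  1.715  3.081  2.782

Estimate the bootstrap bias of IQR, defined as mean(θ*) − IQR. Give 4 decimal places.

bias = −0.0633

mean(θ*) = (3.355 + 1.947 + 2.686 + 2.908 + 2.234 + 3.539 + 2.800 + 1.715 + 3.081 + 2.782) / 10 = 2.70470
bias = 2.70470 − 2.768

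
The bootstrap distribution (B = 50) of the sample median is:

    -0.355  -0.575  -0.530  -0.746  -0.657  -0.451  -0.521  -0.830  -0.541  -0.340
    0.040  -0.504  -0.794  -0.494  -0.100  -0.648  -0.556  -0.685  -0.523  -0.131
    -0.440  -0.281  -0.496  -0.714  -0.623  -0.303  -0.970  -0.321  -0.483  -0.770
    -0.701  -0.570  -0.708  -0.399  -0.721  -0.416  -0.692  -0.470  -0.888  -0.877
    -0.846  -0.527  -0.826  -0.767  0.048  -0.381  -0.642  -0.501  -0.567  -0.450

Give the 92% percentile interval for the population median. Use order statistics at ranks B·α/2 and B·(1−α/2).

(-0.888, -0.100)

Sorted replicates: -0.970, -0.888, -0.877, -0.846, -0.830, -0.826, -0.794, -0.770, -0.767, -0.746, -0.721, -0.714, -0.708, -0.701, -0.692, -0.685, -0.657, -0.648, -0.642, -0.623, -0.575, -0.570, -0.567, -0.556, -0.541, -0.530, -0.527, -0.523, -0.521, -0.504, -0.501, -0.496, -0.494, -0.483, -0.470, -0.451, -0.450, -0.440, -0.416, -0.399, -0.381, -0.355, -0.340, -0.321, -0.303, -0.281, -0.131, -0.100, 0.040, 0.048
α = 0.08; lower rank = 50 × 0.040 = 2; upper rank = 50 × 0.960 = 48.
The 2nd smallest replicate is -0.888; the 48th is -0.100.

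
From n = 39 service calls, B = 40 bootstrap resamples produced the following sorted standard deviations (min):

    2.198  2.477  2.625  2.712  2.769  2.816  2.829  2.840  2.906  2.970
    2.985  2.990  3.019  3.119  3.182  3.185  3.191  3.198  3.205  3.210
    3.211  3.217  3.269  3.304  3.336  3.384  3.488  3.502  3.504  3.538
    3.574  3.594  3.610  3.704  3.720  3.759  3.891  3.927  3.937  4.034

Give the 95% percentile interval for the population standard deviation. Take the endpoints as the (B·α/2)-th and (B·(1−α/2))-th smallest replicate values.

α = 0.05; lower rank = 40 × 0.025 = 1; upper rank = 40 × 0.975 = 39.
The 1st smallest replicate is 2.198; the 39th is 3.937.

(2.198, 3.937)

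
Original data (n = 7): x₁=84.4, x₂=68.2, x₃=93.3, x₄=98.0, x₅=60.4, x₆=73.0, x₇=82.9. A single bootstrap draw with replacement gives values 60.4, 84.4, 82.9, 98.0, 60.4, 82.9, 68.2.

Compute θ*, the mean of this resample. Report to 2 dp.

Mean = (60.4 + 84.4 + 82.9 + 98.0 + 60.4 + 82.9 + 68.2) / 7 = 537.20 / 7 = 76.74

θ* = 76.74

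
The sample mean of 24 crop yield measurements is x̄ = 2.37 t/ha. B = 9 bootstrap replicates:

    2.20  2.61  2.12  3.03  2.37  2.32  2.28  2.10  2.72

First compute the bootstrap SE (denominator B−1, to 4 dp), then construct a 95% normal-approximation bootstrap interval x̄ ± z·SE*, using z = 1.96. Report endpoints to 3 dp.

(1.762, 2.978)

Mean of replicates = 2.4167; sum of squared deviations = 0.7710; SE* = √(0.7710/8) = 0.3104
Margin = 1.96 × 0.3104 = 0.6084
Interval: 2.37 ± 0.6084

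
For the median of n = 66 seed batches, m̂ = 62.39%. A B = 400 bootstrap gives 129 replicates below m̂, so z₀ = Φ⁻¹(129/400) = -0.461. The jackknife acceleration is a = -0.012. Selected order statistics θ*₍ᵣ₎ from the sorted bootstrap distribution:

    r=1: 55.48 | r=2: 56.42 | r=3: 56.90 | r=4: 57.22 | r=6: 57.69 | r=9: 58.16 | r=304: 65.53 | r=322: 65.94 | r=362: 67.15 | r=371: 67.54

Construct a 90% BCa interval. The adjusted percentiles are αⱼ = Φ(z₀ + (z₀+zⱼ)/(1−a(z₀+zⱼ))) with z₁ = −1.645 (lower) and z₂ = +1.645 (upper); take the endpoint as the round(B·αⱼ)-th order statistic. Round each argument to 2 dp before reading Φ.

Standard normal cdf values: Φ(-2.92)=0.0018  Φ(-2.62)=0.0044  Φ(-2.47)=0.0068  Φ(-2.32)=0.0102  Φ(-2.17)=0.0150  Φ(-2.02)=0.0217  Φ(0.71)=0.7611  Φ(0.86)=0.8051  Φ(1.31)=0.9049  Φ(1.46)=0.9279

(56.42, 65.53)

Lower: z₀ + z₁ = -0.461 + (-1.645) = -2.106; 1 − a(z₀+z₁) = 1 − (-0.012)(-2.106) = 0.9747; argument = -0.461 + (-2.106)/0.9747 = -2.6216 → -2.62.
α₁ = Φ(-2.62) = 0.0044; rank = round(400 × 0.0044) = 2; θ*₍2₎ = 56.42.
Upper: z₀ + z₂ = 1.184; 1 − a(z₀+z₂) = 1.0142; argument = 0.7064 → 0.71; α₂ = 0.7611; rank = 304; θ*₍304₎ = 65.53.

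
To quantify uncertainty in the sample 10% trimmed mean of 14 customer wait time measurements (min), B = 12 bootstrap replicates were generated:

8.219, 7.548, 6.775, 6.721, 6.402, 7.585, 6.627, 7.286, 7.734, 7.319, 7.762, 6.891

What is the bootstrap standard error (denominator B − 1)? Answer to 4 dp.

SE* = 0.5545

Bootstrap SE is the standard deviation of the 12 replicate 10% trimmed means.
Mean of replicates: (8.219 + 7.548 + 6.775 + 6.721 + 6.402 + 7.585 + 6.627 + 7.286 + 7.734 + 7.319 + 7.762 + 6.891) / 12 = 86.86900 / 12 = 7.23908
Sum of squared deviations: (+0.97992)² + (+0.30892)² + (−0.46408)² + (−0.51808)² + (−0.83708)² + (+0.34592)² + (−0.61208)² + (+0.04692)² + (+0.49492)² + (+0.07992)² + (+0.52292)² + (−0.34808)² = 3.38260
Variance = 3.38260 / 11 = 0.30751
SE* = √0.30751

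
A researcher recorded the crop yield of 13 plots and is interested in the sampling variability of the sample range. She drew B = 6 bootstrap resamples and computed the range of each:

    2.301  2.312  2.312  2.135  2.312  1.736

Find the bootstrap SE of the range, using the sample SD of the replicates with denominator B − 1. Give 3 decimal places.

Bootstrap SE is the standard deviation of the 6 replicate ranges.
Mean of replicates: (2.301 + 2.312 + 2.312 + 2.135 + 2.312 + 1.736) / 6 = 13.1080 / 6 = 2.1847
Sum of squared deviations: (+0.1163)² + (+0.1273)² + (+0.1273)² + (−0.0497)² + (+0.1273)² + (−0.4487)² = 0.2659
Variance = 0.2659 / 5 = 0.0532
SE* = √0.0532

SE* = 0.231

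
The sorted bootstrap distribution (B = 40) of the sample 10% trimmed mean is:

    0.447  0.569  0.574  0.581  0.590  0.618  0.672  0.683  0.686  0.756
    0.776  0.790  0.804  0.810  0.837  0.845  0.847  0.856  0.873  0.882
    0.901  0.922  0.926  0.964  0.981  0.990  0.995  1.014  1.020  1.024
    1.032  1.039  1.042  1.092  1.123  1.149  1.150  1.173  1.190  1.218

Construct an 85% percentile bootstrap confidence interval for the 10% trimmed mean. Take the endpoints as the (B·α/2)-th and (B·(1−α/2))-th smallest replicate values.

(0.574, 1.150)

α = 0.15; lower rank = 40 × 0.075 = 3; upper rank = 40 × 0.925 = 37.
The 3rd smallest replicate is 0.574; the 37th is 1.150.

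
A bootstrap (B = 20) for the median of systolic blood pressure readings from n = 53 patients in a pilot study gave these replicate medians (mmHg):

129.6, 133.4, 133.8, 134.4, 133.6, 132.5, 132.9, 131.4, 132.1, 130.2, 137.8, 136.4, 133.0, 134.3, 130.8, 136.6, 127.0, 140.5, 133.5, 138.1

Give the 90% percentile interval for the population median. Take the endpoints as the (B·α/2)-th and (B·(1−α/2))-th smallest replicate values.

(127.0, 138.1)

Sorted replicates: 127.0, 129.6, 130.2, 130.8, 131.4, 132.1, 132.5, 132.9, 133.0, 133.4, 133.5, 133.6, 133.8, 134.3, 134.4, 136.4, 136.6, 137.8, 138.1, 140.5
α = 0.10; lower rank = 20 × 0.050 = 1; upper rank = 20 × 0.950 = 19.
The 1st smallest replicate is 127.0; the 19th is 138.1.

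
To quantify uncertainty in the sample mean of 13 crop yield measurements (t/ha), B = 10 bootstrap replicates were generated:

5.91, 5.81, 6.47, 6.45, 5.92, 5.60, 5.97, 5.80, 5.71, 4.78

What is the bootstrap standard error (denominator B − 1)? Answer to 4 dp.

SE* = 0.4711

Bootstrap SE is the standard deviation of the 10 replicate means.
Mean of replicates: (5.91 + 5.81 + 6.47 + 6.45 + 5.92 + 5.60 + 5.97 + 5.80 + 5.71 + 4.78) / 10 = 58.42000 / 10 = 5.84200
Sum of squared deviations: (+0.06800)² + (−0.03200)² + (+0.62800)² + (+0.60800)² + (+0.07800)² + (−0.24200)² + (+0.12800)² + (−0.04200)² + (−0.13200)² + (−1.06200)² = 1.99776
Variance = 1.99776 / 9 = 0.22197
SE* = √0.22197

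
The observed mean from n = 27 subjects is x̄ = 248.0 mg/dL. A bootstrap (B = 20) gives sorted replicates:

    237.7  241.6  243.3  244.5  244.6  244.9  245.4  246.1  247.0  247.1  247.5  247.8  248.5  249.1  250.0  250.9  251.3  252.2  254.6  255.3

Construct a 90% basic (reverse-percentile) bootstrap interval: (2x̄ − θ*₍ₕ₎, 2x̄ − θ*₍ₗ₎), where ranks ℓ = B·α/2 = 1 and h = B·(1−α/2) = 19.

Percentile endpoints at ranks 1 and 19: θ*₍1₎ = 237.7, θ*₍19₎ = 254.6.
Basic interval reflects these around x̄:
  lower = 2 × 248.0 − 254.6 = 241.4
  upper = 2 × 248.0 − 237.7 = 258.3

(241.4, 258.3)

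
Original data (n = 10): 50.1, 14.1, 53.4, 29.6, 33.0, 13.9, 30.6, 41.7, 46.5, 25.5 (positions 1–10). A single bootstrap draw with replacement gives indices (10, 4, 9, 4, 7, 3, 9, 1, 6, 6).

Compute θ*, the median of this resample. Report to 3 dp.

Resample values: 25.5, 29.6, 46.5, 29.6, 30.6, 53.4, 46.5, 50.1, 13.9, 13.9.
Sorted: 13.9, 13.9, 25.5, 29.6, 29.6, 30.6, 46.5, 46.5, 50.1, 53.4
Median = average of the two middle values = 30.100

θ* = 30.100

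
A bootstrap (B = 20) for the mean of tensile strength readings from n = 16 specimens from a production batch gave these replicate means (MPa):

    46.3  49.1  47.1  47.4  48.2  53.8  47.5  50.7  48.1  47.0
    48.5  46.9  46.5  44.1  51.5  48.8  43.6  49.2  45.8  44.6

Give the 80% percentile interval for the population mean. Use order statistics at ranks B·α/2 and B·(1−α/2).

Sorted replicates: 43.6, 44.1, 44.6, 45.8, 46.3, 46.5, 46.9, 47.0, 47.1, 47.4, 47.5, 48.1, 48.2, 48.5, 48.8, 49.1, 49.2, 50.7, 51.5, 53.8
α = 0.20; lower rank = 20 × 0.100 = 2; upper rank = 20 × 0.900 = 18.
The 2nd smallest replicate is 44.1; the 18th is 50.7.

(44.1, 50.7)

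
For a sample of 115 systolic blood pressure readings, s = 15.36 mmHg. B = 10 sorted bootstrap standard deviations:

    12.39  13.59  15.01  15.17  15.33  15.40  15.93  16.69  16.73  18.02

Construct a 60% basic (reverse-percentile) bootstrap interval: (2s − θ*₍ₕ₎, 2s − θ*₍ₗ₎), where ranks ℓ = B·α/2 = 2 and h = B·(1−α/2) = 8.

Percentile endpoints at ranks 2 and 8: θ*₍2₎ = 13.59, θ*₍8₎ = 16.69.
Basic interval reflects these around s:
  lower = 2 × 15.36 − 16.69 = 14.03
  upper = 2 × 15.36 − 13.59 = 17.13

(14.03, 17.13)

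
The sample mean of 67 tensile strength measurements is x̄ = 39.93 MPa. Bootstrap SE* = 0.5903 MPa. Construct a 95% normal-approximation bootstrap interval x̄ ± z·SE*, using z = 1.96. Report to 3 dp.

Margin = 1.96 × 0.5903 = 1.1570
Interval: 39.93 ± 1.1570

(38.773, 41.087)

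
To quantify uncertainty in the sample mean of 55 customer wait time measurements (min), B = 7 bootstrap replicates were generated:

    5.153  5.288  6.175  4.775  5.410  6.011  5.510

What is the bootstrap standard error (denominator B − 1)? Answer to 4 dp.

SE* = 0.4850

Bootstrap SE is the standard deviation of the 7 replicate means.
Mean of replicates: (5.153 + 5.288 + 6.175 + 4.775 + 5.410 + 6.011 + 5.510) / 7 = 38.32200 / 7 = 5.47457
Sum of squared deviations: (−0.32157)² + (−0.18657)² + (+0.70043)² + (−0.69957)² + (−0.06457)² + (+0.53643)² + (+0.03543)² = 1.41140
Variance = 1.41140 / 6 = 0.23523
SE* = √0.23523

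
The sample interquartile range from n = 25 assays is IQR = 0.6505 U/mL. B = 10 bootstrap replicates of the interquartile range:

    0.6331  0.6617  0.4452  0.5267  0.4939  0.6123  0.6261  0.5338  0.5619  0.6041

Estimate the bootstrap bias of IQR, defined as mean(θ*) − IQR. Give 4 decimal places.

bias = −0.0806

mean(θ*) = (0.6331 + 0.6617 + 0.4452 + 0.5267 + 0.4939 + 0.6123 + 0.6261 + 0.5338 + 0.5619 + 0.6041) / 10 = 0.56988
bias = 0.56988 − 0.6505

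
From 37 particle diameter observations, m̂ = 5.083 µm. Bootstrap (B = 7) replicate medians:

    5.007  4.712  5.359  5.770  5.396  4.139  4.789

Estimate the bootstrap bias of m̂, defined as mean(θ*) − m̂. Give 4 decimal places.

mean(θ*) = (5.007 + 4.712 + 5.359 + 5.770 + 5.396 + 4.139 + 4.789) / 7 = 5.02457
bias = 5.02457 − 5.083

bias = −0.0584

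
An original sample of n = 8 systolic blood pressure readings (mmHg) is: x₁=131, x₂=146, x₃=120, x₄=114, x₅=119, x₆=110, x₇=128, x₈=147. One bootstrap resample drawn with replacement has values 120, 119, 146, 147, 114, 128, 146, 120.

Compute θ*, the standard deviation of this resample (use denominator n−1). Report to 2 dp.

θ* = 14.05

Mean = 130.0000; sum of squared deviations = 1382.0000
s² = 1382.0000 / 7 = 197.4286
s = √197.4286 = 14.05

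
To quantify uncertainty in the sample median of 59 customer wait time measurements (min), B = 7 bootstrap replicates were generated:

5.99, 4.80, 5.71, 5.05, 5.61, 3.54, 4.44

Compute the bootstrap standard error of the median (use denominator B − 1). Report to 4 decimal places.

SE* = 0.8506

Bootstrap SE is the standard deviation of the 7 replicate medians.
Mean of replicates: (5.99 + 4.80 + 5.71 + 5.05 + 5.61 + 3.54 + 4.44) / 7 = 35.14000 / 7 = 5.02000
Sum of squared deviations: (+0.97000)² + (−0.22000)² + (+0.69000)² + (+0.03000)² + (+0.59000)² + (−1.48000)² + (−0.58000)² = 4.34120
Variance = 4.34120 / 6 = 0.72353
SE* = √0.72353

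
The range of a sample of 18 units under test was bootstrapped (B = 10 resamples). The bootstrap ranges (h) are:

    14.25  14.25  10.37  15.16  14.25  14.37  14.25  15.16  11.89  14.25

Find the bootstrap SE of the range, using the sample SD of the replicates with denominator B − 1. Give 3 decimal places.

Bootstrap SE is the standard deviation of the 10 replicate ranges.
Mean of replicates: (14.25 + 14.25 + 10.37 + 15.16 + 14.25 + 14.37 + 14.25 + 15.16 + 11.89 + 14.25) / 10 = 138.2000 / 10 = 13.8200
Sum of squared deviations: (+0.4300)² + (+0.4300)² + (−3.4500)² + (+1.3400)² + (+0.4300)² + (+0.5500)² + (+0.4300)² + (+1.3400)² + (−1.9300)² + (+0.4300)² = 20.4456
Variance = 20.4456 / 9 = 2.2717
SE* = √2.2717

SE* = 1.507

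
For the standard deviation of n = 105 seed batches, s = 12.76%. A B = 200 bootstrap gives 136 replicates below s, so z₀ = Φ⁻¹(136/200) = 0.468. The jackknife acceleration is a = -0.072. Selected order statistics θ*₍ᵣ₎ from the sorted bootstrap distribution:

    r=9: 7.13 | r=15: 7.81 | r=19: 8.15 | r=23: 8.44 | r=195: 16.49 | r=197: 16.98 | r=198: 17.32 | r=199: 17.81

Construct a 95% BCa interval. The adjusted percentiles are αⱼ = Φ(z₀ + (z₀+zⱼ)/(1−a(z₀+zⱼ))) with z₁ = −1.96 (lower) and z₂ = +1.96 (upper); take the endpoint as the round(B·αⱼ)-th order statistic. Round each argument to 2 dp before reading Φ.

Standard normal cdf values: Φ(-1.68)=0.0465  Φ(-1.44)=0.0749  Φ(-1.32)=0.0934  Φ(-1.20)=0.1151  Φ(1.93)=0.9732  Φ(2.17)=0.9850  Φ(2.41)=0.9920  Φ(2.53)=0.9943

Lower: z₀ + z₁ = 0.468 + (-1.960) = -1.492; 1 − a(z₀+z₁) = 1 − (-0.072)(-1.492) = 0.8926; argument = 0.468 + (-1.492)/0.8926 = -1.2036 → -1.20.
α₁ = Φ(-1.20) = 0.1151; rank = round(200 × 0.1151) = 23; θ*₍23₎ = 8.44.
Upper: z₀ + z₂ = 2.428; 1 − a(z₀+z₂) = 1.1748; argument = 2.5347 → 2.53; α₂ = 0.9943; rank = 199; θ*₍199₎ = 17.81.

(8.44, 17.81)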